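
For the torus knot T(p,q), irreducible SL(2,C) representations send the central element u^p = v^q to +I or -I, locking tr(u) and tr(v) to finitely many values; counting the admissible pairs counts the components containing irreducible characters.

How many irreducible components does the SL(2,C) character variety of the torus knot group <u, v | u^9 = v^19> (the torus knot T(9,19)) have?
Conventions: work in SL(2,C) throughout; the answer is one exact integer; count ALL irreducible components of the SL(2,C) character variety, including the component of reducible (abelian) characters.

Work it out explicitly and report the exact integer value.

For T(9,19): irreducibility forces the central element u^9 = v^19 to one of +I, -I.
So on each irreducible component the traces are pinned: tr(u) = 2*cos(pi*alpha/9) with 1 <= alpha <= 8, tr(v) = 2*cos(pi*beta/19) with 1 <= beta <= 18.
The two central values (-1)^alpha I and (-1)^beta I must be the same matrix, so alpha and beta share a parity.
Counting: 4 odd alphas x 9 odd betas + 4 even alphas x 9 even betas = 36 + 36 = 72.
That is 72 components of irreducible characters, and with the reducible (abelian) component the total is 73.

73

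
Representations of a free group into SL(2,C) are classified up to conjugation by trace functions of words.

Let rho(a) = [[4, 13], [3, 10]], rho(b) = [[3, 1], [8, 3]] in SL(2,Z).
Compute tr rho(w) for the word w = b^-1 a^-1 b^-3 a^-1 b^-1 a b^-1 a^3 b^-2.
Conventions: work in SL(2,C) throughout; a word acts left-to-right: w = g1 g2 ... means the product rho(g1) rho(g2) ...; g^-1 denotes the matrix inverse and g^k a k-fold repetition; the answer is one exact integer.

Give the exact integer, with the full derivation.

rho(b^-1) = [[3, -1], [-8, 3]]
... * rho(a^-1) = [[10, -13], [-3, 4]]  ->  [[33, -43], [-89, 116]]
... * rho(b^-1) = [[3, -1], [-8, 3]]  ->  [[443, -162], [-1195, 437]]
... * rho(b^-1) = [[3, -1], [-8, 3]]  ->  [[2625, -929], [-7081, 2506]]
... * rho(b^-1) = [[3, -1], [-8, 3]]  ->  [[15307, -5412], [-41291, 14599]]
... * rho(a^-1) = [[10, -13], [-3, 4]]  ->  [[169306, -220639], [-456707, 595179]]
... * rho(b^-1) = [[3, -1], [-8, 3]]  ->  [[2273030, -831223], [-6131553, 2242244]]
... * rho(a) = [[4, 13], [3, 10]]  ->  [[6598451, 21237160], [-17799480, -57287749]]
... * rho(b^-1) = [[3, -1], [-8, 3]]  ->  [[-150101927, 57113029], [404903552, -154063767]]
... * rho(a) = [[4, 13], [3, 10]]  ->  [[-429068621, -1380194761], [1157422907, 3723108506]]
... * rho(a) = [[4, 13], [3, 10]]  ->  [[-5856858767, -19379839683], [15799017146, 52277582851]]
... * rho(a) = [[4, 13], [3, 10]]  ->  [[-81566954117, -269937560801], [220028817137, 728163051408]]
... * rho(b^-1) = [[3, -1], [-8, 3]]  ->  [[1914799624057, -728245728286], [-5165217959853, 1964460337087]]
... * rho(b^-1) = [[3, -1], [-8, 3]]  ->  [[11570364698459, -4099536808915], [-31211336576255, 11058598971114]]
tr = 11570364698459 + 11058598971114 = 22628963669573

22628963669573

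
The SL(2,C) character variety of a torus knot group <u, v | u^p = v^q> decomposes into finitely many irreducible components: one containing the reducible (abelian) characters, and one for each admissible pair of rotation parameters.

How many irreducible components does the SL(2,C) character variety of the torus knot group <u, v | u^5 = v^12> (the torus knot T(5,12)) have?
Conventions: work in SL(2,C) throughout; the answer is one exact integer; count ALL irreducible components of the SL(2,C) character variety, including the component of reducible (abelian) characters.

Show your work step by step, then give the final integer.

23

Gamma = < u, v | u^5 = v^12 > (torus knot T(5,12)); the central element u^5 = v^12 acts as +I or -I in any irreducible SL(2,C) representation.
So on each irreducible component the traces are pinned: tr(u) = 2*cos(pi*alpha/5) with 1 <= alpha <= 4, tr(v) = 2*cos(pi*beta/12) with 1 <= beta <= 11.
The two central values (-1)^alpha I and (-1)^beta I must be the same matrix, so alpha and beta share a parity.
Counting: 2 odd alphas x 6 odd betas + 2 even alphas x 5 even betas = 12 + 10 = 22.
Total: 22 irreducible-character components + 1 reducible (abelian) component = 23.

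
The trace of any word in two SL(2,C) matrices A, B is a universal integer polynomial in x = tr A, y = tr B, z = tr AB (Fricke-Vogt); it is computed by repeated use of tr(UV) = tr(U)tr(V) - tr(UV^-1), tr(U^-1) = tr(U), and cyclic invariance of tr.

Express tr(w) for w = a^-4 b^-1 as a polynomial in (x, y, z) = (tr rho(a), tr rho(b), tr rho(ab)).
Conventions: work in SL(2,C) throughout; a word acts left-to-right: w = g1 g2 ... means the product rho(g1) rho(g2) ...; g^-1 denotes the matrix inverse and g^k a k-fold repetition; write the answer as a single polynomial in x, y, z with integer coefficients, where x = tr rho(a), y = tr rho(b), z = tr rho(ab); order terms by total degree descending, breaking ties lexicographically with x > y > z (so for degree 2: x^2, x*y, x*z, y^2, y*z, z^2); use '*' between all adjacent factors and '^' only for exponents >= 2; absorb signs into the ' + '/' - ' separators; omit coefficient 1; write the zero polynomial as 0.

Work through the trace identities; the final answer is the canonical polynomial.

x^3*z - x^2*y - 2*x*z + y

so trace(a^-1) = trace(a) = x
reduce: trace(a^-2) = trace(a^-1) trace(a) - trace(1)  (eliminate a^-1) = x^2 - 2
trace(a^-3) = trace(a^-2) trace(a) - trace(a^-1)  (eliminate a^-1) = x^3 - 3*x
so trace(a^-4) = trace(a^-3) trace(a) - trace(a^-2)  (eliminate a^-1) = x^4 - 4*x^2 + 2
so trace(b a^-1) = trace(b) trace(a) - trace(b a)  (eliminate a^-1) = x*y - z
reduce: trace(a^-2 b) = trace(b a^-1) trace(a) - trace(b)  (eliminate a^-1) = x^2*y - x*z - y
trace(a^-1 b a^-2) = trace(a^-2 b) trace(a) - trace(a^-2 b a)  (eliminate a^-1) = x^3*y - x^2*z - 2*x*y + z
so trace(a^-4 b) = trace(a^-1 b a^-2) trace(a) - trace(a^-1 b a^-1)  (eliminate a^-1) = x^4*y - x^3*z - 3*x^2*y + 2*x*z + y
so trace(a^-4 b^-1) = trace(a^-4) trace(b) - trace(a^-4 b)  (eliminate b^-1) = x^3*z - x^2*y - 2*x*z + y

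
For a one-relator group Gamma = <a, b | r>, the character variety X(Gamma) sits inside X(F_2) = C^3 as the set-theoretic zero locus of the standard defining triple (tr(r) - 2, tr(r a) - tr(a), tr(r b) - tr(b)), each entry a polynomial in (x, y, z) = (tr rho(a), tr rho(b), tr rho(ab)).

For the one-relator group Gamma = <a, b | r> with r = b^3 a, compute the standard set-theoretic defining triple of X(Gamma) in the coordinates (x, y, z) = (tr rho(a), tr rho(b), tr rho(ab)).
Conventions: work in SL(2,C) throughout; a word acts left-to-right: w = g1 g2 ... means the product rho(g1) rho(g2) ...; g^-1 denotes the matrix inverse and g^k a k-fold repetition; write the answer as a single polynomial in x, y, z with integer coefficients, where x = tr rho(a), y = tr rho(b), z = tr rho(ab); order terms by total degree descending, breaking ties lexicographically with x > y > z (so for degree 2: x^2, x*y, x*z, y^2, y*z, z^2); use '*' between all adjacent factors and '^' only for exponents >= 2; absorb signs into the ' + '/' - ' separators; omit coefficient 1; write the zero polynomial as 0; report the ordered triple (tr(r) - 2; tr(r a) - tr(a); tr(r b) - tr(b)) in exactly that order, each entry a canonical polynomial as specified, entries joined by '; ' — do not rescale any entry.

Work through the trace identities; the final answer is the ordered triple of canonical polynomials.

y^2*z - x*y - z - 2; x*y^2*z - x^2*y - y^3 - x*z - x + 3*y; y^3*z - x*y^2 - 2*y*z + x - y

tr(b a b) = tr(b) * tr(a b) - tr(a) = y*z - x
tr(b^3 a) = tr(b) * tr(b a b) - tr(b a) = y^2*z - x*y - z
tr(b^2) = tr(b) * tr(b) - tr(1) = y^2 - 2
tr(a^2 b^2) = tr(a) * tr(b^2 a) - tr(b^2) = x*y*z - x^2 - y^2 + 2
tr(a^2 b) = tr(a) * tr(b a) - tr(b) = x*z - y
tr(b^3 a^2) = tr(b) * tr(a^2 b^2) - tr(a^2 b) = x*y^2*z - x^2*y - y^3 - x*z + 3*y
tr(b^3 a b) = tr(b) * tr(a b^3) - tr(a b^2) = y^3*z - x*y^2 - 2*y*z + x
assemble the triple (tr(r) - 2; tr(r a) - x; tr(r b) - y)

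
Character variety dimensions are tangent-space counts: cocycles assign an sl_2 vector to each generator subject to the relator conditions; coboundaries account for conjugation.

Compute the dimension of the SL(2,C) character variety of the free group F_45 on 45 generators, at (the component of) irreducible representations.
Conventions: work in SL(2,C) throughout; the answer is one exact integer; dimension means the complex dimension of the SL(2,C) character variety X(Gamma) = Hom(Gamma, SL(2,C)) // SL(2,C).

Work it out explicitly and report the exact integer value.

The free group F_45: 45 generators, no relators.
A cocycle picks one sl_2 vector per generator freely, giving dim Z^1 = 3*45 = 135.
Irreducibility makes the coboundary map sl_2 -> Z^1 injective (trivial centralizer), so dim B^1 = 3.
dim X = dim H^1 = dim Z^1 - dim B^1 = 135 - 3 = 132.

132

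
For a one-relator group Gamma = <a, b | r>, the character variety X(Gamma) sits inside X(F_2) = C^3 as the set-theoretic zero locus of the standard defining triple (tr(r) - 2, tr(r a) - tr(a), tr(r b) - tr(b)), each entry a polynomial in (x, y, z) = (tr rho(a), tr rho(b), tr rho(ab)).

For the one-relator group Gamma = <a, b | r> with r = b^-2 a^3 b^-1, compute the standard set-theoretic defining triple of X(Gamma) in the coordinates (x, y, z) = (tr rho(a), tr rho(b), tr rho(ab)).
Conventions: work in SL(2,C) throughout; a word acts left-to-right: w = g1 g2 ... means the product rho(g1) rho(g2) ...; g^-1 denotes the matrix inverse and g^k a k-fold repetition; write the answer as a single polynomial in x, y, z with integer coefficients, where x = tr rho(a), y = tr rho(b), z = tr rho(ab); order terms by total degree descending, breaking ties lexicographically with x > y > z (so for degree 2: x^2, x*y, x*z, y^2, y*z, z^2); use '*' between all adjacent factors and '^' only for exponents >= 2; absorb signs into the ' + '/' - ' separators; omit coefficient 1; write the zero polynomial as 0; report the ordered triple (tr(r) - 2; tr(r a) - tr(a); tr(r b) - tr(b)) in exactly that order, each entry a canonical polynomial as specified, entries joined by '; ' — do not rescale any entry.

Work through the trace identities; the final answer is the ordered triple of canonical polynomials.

x^3*y^3 - x^2*y^2*z - 2*x^3*y - 2*x*y^3 + x^2*z + y^2*z + 5*x*y - z - 2; x^4*y^3 - 2*x^3*y^2*z - x^4*y - 2*x^2*y^3 + x^2*y*z^2 + x^3*z + 3*x*y^2*z + 2*x^2*y - y*z^2 - 2*x*z - x + y; x^3*y^2 - x^2*y*z - x^3 - 2*x*y^2 + y*z + 3*x - y

so trace(a^2) = trace(a)*trace(a) - trace(1)  (reduce the a square) = x^2 - 2
trace(a^3) = trace(a)*trace(a^2) - trace(a)  (reduce the a square) = x^3 - 3*x
so trace(b a^2) = trace(a)*trace(b a) - trace(b)  (reduce the a square) = x*z - y
trace(a^3 b) = trace(a)*trace(b a^2) - trace(b a)  (reduce the a square) = x^2*z - x*y - z
trace(a^3 b^-1) = trace(a^3)*trace(b) - trace(a^3 b)  (eliminate b^-1) = x^3*y - x^2*z - 2*x*y + z
trace(b^-2 a^3) = trace(a^3 b^-1)*trace(b) - trace(a^3)  (eliminate b^-1) = x^3*y^2 - x^2*y*z - x^3 - 2*x*y^2 + y*z + 3*x
so trace(b^-2 a^3 b^-1) = trace(b^-2 a^3)*trace(b) - trace(b^-2 a^3 b)  (eliminate b^-1) = x^3*y^3 - x^2*y^2*z - 2*x^3*y - 2*x*y^3 + x^2*z + y^2*z + 5*x*y - z
so trace(a^4) = trace(a)*trace(a^3) - trace(a^2) = x^4 - 4*x^2 + 2
trace(a^4 b) = trace(a)*trace(b a^3) - trace(b a^2) = x^3*z - x^2*y - 2*x*z + y
reduce: trace(a b^-1 a^3) = trace(a^4)*trace(b) - trace(a^4 b) = x^4*y - x^3*z - 3*x^2*y + 2*x*z + y
so trace(b a b a) = trace(a b)*trace(a b) - trace(1)   [split at repeated a] = z^2 - 2
so trace(b a b) = trace(b)*trace(a b) - trace(a) = y*z - x
reduce: trace(b a b a^2) = trace(a)*trace(b a b a) - trace(b a b) = x*z^2 - y*z - x
so trace(a^3 b a b) = trace(a)*trace(b a b a^2) - trace(b a b a) = x^2*z^2 - x*y*z - x^2 - z^2 + 2
so trace(a b^-1 a^3 b) = trace(a^3 b a)*trace(b) - trace(a^3 b a b) = x^3*y*z - x^2*y^2 - x^2*z^2 - x*y*z + x^2 + y^2 + z^2 - 2
so trace(a^3 b^-1 a b^-1) = trace(a b^-1 a^3)*trace(b) - trace(a b^-1 a^3 b) = x^4*y^2 - 2*x^3*y*z - 2*x^2*y^2 + x^2*z^2 + 3*x*y*z - x^2 - z^2 + 2
so trace(b^-2 a^3 b^-1 a) = trace(a^3 b^-1 a b^-1)*trace(b) - trace(a^3 b^-1 a) = x^4*y^3 - 2*x^3*y^2*z - x^4*y - 2*x^2*y^3 + x^2*y*z^2 + x^3*z + 3*x*y^2*z + 2*x^2*y - y*z^2 - 2*x*z + y
assemble the triple (trace(r) - 2; trace(r a) - x; trace(r b) - y)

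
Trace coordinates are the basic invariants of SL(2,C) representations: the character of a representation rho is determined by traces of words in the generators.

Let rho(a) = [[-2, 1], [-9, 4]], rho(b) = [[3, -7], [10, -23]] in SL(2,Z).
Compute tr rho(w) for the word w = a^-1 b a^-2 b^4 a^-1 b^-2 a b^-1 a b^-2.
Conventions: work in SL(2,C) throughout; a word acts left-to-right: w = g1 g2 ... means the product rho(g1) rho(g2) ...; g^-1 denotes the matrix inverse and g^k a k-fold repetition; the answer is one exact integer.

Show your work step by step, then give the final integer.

rho(a^-1) = [[4, -1], [9, -2]]
... * rho(b) = [[3, -7], [10, -23]]  ->  [[2, -5], [7, -17]]
... * rho(a^-1) = [[4, -1], [9, -2]]  ->  [[-37, 8], [-125, 27]]
... * rho(a^-1) = [[4, -1], [9, -2]]  ->  [[-76, 21], [-257, 71]]
... * rho(b) = [[3, -7], [10, -23]]  ->  [[-18, 49], [-61, 166]]
... * rho(b) = [[3, -7], [10, -23]]  ->  [[436, -1001], [1477, -3391]]
... * rho(b) = [[3, -7], [10, -23]]  ->  [[-8702, 19971], [-29479, 67654]]
... * rho(b) = [[3, -7], [10, -23]]  ->  [[173604, -398419], [588103, -1349689]]
... * rho(a^-1) = [[4, -1], [9, -2]]  ->  [[-2891355, 623234], [-9794789, 2111275]]
... * rho(b^-1) = [[-23, 7], [-10, 3]]  ->  [[60268825, -18369783], [204167397, -62229698]]
... * rho(b^-1) = [[-23, 7], [-10, 3]]  ->  [[-1202485145, 366772426], [-4073553151, 1242482685]]
... * rho(a) = [[-2, 1], [-9, 4]]  ->  [[-895981544, 264604559], [-3035237863, 896377589]]
... * rho(b^-1) = [[-23, 7], [-10, 3]]  ->  [[17961529922, -5478057131], [60846694959, -18557532274]]
... * rho(a) = [[-2, 1], [-9, 4]]  ->  [[13379454335, -3950698602], [45324400548, -13383434137]]
... * rho(b^-1) = [[-23, 7], [-10, 3]]  ->  [[-268220463685, 81804084539], [-908626871234, 277120501425]]
... * rho(b^-1) = [[-23, 7], [-10, 3]]  ->  [[5351029819365, -1632130992178], [18127213024132, -5529026594363]]
tr = 5351029819365 + -5529026594363 = -177996774998

-177996774998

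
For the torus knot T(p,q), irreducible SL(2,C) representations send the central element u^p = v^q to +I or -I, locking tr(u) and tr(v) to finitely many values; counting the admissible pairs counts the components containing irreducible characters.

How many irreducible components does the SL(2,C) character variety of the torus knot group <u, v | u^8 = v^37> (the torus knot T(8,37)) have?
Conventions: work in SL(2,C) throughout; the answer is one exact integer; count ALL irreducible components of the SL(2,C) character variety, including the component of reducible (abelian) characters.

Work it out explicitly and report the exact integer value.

Gamma = < u, v | u^8 = v^37 > (torus knot T(8,37)); the central element u^8 = v^37 acts as +I or -I in any irreducible SL(2,C) representation.
On an irreducible component, tr(u) is locked at 2*cos(pi*alpha/8) for some alpha in 1..7, and tr(v) at 2*cos(pi*beta/37) for some beta in 1..36.
u^8 = (-1)^alpha I and v^37 = (-1)^beta I must agree, so alpha and beta have equal parity.
Enumerate parity-matched pairs: 4*18 odd-odd plus 3*18 even-even gives 126.
components with irreducible characters: 126; plus the single component of reducible (abelian) characters: total 127.

127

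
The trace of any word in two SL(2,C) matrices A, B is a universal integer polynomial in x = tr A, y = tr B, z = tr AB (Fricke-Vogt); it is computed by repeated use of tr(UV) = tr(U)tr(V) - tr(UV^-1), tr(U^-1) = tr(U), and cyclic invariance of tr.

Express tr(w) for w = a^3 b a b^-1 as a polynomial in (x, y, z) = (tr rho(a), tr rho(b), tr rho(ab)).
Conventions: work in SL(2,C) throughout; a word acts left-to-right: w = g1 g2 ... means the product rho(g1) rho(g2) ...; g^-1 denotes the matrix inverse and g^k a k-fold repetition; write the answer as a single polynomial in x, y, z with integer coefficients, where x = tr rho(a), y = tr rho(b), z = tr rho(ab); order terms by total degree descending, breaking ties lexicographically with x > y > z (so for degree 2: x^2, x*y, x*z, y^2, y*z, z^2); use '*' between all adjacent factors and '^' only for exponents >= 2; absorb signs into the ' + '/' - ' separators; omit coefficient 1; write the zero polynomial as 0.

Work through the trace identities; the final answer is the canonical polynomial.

next, trace(b a^2) = trace(a) * trace(b a) - trace(b)   [square of a] = x*z - y
and trace(a b a^2) = trace(a) * trace(b a^2) - trace(b a)   [square of a] = x^2*z - x*y - z
next, trace(a^3 b a) = trace(a) * trace(a b a^2) - trace(a b a)   [square of a] = x^3*z - x^2*y - 2*x*z + y
next, trace(b a b a) = trace(b a) * trace(b a) - trace(1)   [split at a repeated b] = z^2 - 2
next, trace(b a b) = trace(b) * trace(a b) - trace(a)   [square of b] = y*z - x
trace(b a b a^2) = trace(a) * trace(b a b a) - trace(b a b)   [square of a] = x*z^2 - y*z - x
trace(a^3 b a b) = trace(a) * trace(b a b a^2) - trace(b a b a)   [square of a] = x^2*z^2 - x*y*z - x^2 - z^2 + 2
and trace(a^3 b a b^-1) = trace(a^3 b a) * trace(b) - trace(a^3 b a b)   [inverse elimination on b] = x^3*y*z - x^2*y^2 - x^2*z^2 - x*y*z + x^2 + y^2 + z^2 - 2

x^3*y*z - x^2*y^2 - x^2*z^2 - x*y*z + x^2 + y^2 + z^2 - 2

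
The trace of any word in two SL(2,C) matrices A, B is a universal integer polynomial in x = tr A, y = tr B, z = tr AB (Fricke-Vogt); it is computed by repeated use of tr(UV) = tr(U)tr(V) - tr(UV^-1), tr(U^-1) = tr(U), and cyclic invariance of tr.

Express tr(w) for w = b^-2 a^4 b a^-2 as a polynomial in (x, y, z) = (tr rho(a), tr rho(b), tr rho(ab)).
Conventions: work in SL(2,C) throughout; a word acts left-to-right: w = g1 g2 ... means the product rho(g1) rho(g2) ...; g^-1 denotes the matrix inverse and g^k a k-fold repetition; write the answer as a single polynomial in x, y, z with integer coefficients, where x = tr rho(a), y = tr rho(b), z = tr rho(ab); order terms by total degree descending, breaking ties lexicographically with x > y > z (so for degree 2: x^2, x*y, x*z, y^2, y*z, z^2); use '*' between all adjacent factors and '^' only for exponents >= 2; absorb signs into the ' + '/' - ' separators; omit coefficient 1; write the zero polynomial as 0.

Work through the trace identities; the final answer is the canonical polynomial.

tr(a^2 b) = tr(a)*tr(b a) - tr(b)   [square of a] = x*z - y
next, tr(b^2 a) = tr(b)*tr(a b) - tr(a)   [square of b] = y*z - x
next, tr(b^2) = tr(b)*tr(b) - tr(1)   [square of b] = y^2 - 2
and tr(b^2 a^2) = tr(a)*tr(b^2 a) - tr(b^2)   [square of a] = x*y*z - x^2 - y^2 + 2
next, tr(a^2 b^2 a) = tr(a)*tr(b^2 a^2) - tr(b^2 a)   [square of a] = x^2*y*z - x^3 - x*y^2 - y*z + 3*x
next, tr(b a^4 b) = tr(a)*tr(a^2 b^2 a) - tr(a^2 b^2)   [square of a] = x^3*y*z - x^4 - x^2*y^2 - 2*x*y*z + 4*x^2 + y^2 - 2
tr(b a b a) = tr(b a)*tr(b a) - tr(1)   [split at a repeated b] = z^2 - 2
tr(b a b a^2) = tr(a)*tr(b a b a) - tr(b a b)   [square of a] = x*z^2 - y*z - x
tr(b a b a^3) = tr(a)*tr(b a b a^2) - tr(b a b a)   [square of a] = x^2*z^2 - x*y*z - x^2 - z^2 + 2
next, tr(b a^4 b a) = tr(a)*tr(b a b a^3) - tr(b a b a^2)   [square of a] = x^3*z^2 - x^2*y*z - x^3 - 2*x*z^2 + y*z + 3*x
tr(b a^4 b a^-1) = tr(b a^4 b)*tr(a) - tr(b a^4 b a)   [inverse elimination on a] = x^4*y*z - x^5 - x^3*y^2 - x^3*z^2 - x^2*y*z + 5*x^3 + x*y^2 + 2*x*z^2 - y*z - 5*x
and tr(a^4 b a^-2 b) = tr(b a^4 b a^-1)*tr(a) - tr(b a^4 b)   [inverse elimination on a] = x^5*y*z - x^6 - x^4*y^2 - x^4*z^2 - 2*x^3*y*z + 6*x^4 + 2*x^2*y^2 + 2*x^2*z^2 + x*y*z - 9*x^2 - y^2 + 2
and tr(a^4 b a^-2 b^-1) = tr(a^4 b a^-2)*tr(b) - tr(a^4 b a^-2 b)   [inverse elimination on b] = -x^5*y*z + x^6 + x^4*y^2 + x^4*z^2 + 2*x^3*y*z - 6*x^4 - 2*x^2*y^2 - 2*x^2*z^2 + 9*x^2 - 2
and tr(b^-2 a^4 b a^-2) = tr(a^4 b a^-2 b^-1)*tr(b) - tr(a^4 b a^-2)   [inverse elimination on b] = -x^5*y^2*z + x^6*y + x^4*y^3 + x^4*y*z^2 + 2*x^3*y^2*z - 6*x^4*y - 2*x^2*y^3 - 2*x^2*y*z^2 + 9*x^2*y - x*z - y

-x^5*y^2*z + x^6*y + x^4*y^3 + x^4*y*z^2 + 2*x^3*y^2*z - 6*x^4*y - 2*x^2*y^3 - 2*x^2*y*z^2 + 9*x^2*y - x*z - y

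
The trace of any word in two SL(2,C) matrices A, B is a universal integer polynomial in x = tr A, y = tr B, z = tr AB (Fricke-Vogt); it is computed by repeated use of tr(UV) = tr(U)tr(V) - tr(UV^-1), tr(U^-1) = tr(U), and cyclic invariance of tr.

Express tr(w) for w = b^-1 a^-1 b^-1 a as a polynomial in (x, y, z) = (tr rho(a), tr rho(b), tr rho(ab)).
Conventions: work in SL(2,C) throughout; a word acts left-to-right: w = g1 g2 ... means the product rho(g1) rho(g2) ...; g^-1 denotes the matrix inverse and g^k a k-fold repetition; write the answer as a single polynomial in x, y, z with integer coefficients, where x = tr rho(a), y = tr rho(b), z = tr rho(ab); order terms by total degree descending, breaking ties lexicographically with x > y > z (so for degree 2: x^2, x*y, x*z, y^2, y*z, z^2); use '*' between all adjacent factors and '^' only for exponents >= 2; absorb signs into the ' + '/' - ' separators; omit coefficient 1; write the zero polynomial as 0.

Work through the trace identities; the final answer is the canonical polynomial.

x*y*z - x^2 - z^2 + 2

use: trace(b^-1 a) = trace(a)*trace(b) - trace(a b) = x*y - z
apply: trace(b^-1 a b^-1) = trace(b^-1 a)*trace(b) - trace(b^-1 a b) = x*y^2 - y*z - x
trace(a^2) = trace(a)*trace(a) - trace(1) = x^2 - 2
use: trace(a^2 b) = trace(a)*trace(b a) - trace(b) = x*z - y
apply: trace(a b^-1 a) = trace(a^2)*trace(b) - trace(a^2 b) = x^2*y - x*z - y
apply: trace(a b a b) = trace(a b)*trace(a b) - trace(1)   [split at repeated a] = z^2 - 2
trace(a b^-1 a b) = trace(a b a)*trace(b) - trace(a b a b) = x*y*z - y^2 - z^2 + 2
apply: trace(b^-1 a b^-1 a) = trace(a b^-1 a)*trace(b) - trace(a b^-1 a b) = x^2*y^2 - 2*x*y*z + z^2 - 2
apply: trace(b^-1 a^-1 b^-1 a) = trace(b^-1 a b^-1)*trace(a) - trace(b^-1 a b^-1 a) = x*y*z - x^2 - z^2 + 2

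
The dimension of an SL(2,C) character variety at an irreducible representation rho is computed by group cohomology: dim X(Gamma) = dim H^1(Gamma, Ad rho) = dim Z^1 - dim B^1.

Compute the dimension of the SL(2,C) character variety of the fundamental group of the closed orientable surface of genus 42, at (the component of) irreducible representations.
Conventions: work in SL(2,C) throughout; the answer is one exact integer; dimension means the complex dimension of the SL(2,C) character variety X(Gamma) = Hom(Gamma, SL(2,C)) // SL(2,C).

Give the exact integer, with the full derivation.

246

pi_1 of the closed genus-42 surface has 84 generators bound by the single product-of-commutators relator.
Unconstrained cocycle data is one sl_2 vector per generator (252 dimensions), cut by the relator condition d_2(z) = 0.
d_2 is surjective at irreducible rho (its cokernel H^2 is dual to H^0 = 0), so dim Z^1 = 252 - 3 = 249.
As always at irreducible rho, dim B^1 = 3.
dim H^1 = 249 - 3 = 246 = dim X.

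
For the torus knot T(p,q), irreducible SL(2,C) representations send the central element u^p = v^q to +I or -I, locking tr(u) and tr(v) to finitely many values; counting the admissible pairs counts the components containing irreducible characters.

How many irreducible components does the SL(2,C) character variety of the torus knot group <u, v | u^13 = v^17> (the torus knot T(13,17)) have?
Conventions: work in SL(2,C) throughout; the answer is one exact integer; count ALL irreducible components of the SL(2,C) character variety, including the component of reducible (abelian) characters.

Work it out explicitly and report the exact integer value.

97

Gamma = < u, v | u^13 = v^17 > (torus knot T(13,17)); the central element u^13 = v^17 acts as +I or -I in any irreducible SL(2,C) representation.
This locks tr(u) to 2*cos(pi*alpha/13), alpha in 1..12, and tr(v) to 2*cos(pi*beta/17), beta in 1..16, on each component of irreducible characters.
u^13 = (-1)^alpha I and v^17 = (-1)^beta I must agree, so alpha and beta have equal parity.
count pairs: odd alpha (6 choices) x odd beta (8), plus even alpha (6) x even beta (8): 6*8 + 6*8 = 96.
That is 96 components of irreducible characters, and with the reducible (abelian) component the total is 97.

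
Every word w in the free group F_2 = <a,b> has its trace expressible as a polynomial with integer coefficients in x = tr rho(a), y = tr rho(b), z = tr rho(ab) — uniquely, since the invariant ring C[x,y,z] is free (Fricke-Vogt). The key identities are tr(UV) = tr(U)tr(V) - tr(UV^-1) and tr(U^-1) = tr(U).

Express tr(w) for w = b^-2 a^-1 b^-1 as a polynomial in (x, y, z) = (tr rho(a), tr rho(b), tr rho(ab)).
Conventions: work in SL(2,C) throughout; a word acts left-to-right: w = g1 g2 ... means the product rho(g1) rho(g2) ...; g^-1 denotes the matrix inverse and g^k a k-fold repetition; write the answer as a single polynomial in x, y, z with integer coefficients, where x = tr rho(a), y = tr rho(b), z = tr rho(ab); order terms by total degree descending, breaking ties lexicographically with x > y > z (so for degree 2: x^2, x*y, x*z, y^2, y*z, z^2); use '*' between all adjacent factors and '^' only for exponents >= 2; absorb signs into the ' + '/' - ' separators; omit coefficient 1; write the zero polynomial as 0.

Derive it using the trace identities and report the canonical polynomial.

trace(a^-1) = trace(a) = x
trace(a^-1 b) = trace(b) trace(a) - trace(b a)   [inverse elimination on a] = x*y - z
trace(b^-1 a^-1) = trace(a^-1) trace(b) - trace(a^-1 b)   [inverse elimination on b] = z
trace(b^-2 a^-1) = trace(b^-1 a^-1) trace(b) - trace(b^-1 a^-1 b)   [inverse elimination on b] = y*z - x
trace(b^-2 a^-1 b^-1) = trace(b^-2 a^-1) trace(b) - trace(b^-2 a^-1 b)   [inverse elimination on b] = y^2*z - x*y - z

y^2*z - x*y - z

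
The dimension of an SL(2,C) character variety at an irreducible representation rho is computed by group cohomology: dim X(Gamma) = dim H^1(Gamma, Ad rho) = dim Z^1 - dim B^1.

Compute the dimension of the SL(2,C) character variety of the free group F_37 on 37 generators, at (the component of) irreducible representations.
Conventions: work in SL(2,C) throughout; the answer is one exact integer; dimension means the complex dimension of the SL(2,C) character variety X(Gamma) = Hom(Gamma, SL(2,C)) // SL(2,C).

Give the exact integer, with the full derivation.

The free group F_37: 37 generators, no relators.
Z^1(Gamma, Ad rho) = (sl_2)^37: a cocycle is a free choice of one sl_2 vector per generator, so dim Z^1 = 3*37 = 111.
dim B^1 = 3: the coboundary map is injective because an irreducible image has centralizer 0 in sl_2.
dim X = dim H^1 = dim Z^1 - dim B^1 = 111 - 3 = 108.

108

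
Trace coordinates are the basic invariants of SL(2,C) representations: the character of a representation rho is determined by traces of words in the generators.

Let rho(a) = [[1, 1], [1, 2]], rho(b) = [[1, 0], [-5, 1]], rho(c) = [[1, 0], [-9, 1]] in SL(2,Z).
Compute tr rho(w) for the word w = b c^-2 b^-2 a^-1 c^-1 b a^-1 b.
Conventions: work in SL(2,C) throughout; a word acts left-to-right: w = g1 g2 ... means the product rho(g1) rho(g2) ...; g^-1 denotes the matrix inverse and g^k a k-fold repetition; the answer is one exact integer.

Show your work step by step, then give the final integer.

rho(b) = [[1, 0], [-5, 1]]
... * rho(c^-1) = [[1, 0], [9, 1]]  ->  [[1, 0], [4, 1]]
... * rho(c^-1) = [[1, 0], [9, 1]]  ->  [[1, 0], [13, 1]]
... * rho(b^-1) = [[1, 0], [5, 1]]  ->  [[1, 0], [18, 1]]
... * rho(b^-1) = [[1, 0], [5, 1]]  ->  [[1, 0], [23, 1]]
... * rho(a^-1) = [[2, -1], [-1, 1]]  ->  [[2, -1], [45, -22]]
... * rho(c^-1) = [[1, 0], [9, 1]]  ->  [[-7, -1], [-153, -22]]
... * rho(b) = [[1, 0], [-5, 1]]  ->  [[-2, -1], [-43, -22]]
... * rho(a^-1) = [[2, -1], [-1, 1]]  ->  [[-3, 1], [-64, 21]]
... * rho(b) = [[1, 0], [-5, 1]]  ->  [[-8, 1], [-169, 21]]
tr = -8 + 21 = 13

13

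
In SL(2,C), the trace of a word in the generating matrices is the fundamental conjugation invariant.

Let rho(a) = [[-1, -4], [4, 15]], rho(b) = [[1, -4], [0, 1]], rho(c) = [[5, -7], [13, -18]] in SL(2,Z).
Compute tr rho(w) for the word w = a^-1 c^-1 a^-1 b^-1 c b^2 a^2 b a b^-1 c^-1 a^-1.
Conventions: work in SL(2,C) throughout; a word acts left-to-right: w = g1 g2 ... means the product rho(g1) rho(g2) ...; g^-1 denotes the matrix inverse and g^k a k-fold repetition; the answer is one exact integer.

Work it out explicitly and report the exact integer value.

667744654119

rho(a^-1) = [[15, 4], [-4, -1]]
... * rho(c^-1) = [[-18, 7], [-13, 5]]  ->  [[-322, 125], [85, -33]]
... * rho(a^-1) = [[15, 4], [-4, -1]]  ->  [[-5330, -1413], [1407, 373]]
... * rho(b^-1) = [[1, 4], [0, 1]]  ->  [[-5330, -22733], [1407, 6001]]
... * rho(c) = [[5, -7], [13, -18]]  ->  [[-322179, 446504], [85048, -117867]]
... * rho(b) = [[1, -4], [0, 1]]  ->  [[-322179, 1735220], [85048, -458059]]
... * rho(b) = [[1, -4], [0, 1]]  ->  [[-322179, 3023936], [85048, -798251]]
... * rho(a) = [[-1, -4], [4, 15]]  ->  [[12417923, 46647756], [-3278052, -12313957]]
... * rho(a) = [[-1, -4], [4, 15]]  ->  [[174173101, 650044648], [-45977776, -171597147]]
... * rho(b) = [[1, -4], [0, 1]]  ->  [[174173101, -46647756], [-45977776, 12313957]]
... * rho(a) = [[-1, -4], [4, 15]]  ->  [[-360764125, -1396408744], [95233604, 368620459]]
... * rho(b^-1) = [[1, 4], [0, 1]]  ->  [[-360764125, -2839465244], [95233604, 749554875]]
... * rho(c^-1) = [[-18, 7], [-13, 5]]  ->  [[43406802422, -16722675095], [-11458418247, 4414409603]]
... * rho(a^-1) = [[15, 4], [-4, -1]]  ->  [[717992736710, 190349884783], [-189533912117, -50248082591]]
tr = 717992736710 + -50248082591 = 667744654119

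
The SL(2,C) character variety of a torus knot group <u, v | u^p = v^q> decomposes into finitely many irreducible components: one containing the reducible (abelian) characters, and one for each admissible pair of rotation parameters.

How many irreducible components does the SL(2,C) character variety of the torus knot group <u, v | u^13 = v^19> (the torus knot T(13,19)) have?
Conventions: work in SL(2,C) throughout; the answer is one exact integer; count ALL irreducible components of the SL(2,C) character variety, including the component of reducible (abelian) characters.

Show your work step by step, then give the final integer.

In the torus knot group T(13,19), u^13 = v^19 is central, so an irreducible representation sends it to +I or -I (Schur).
This locks tr(u) to 2*cos(pi*alpha/13), alpha in 1..12, and tr(v) to 2*cos(pi*beta/19), beta in 1..18, on each component of irreducible characters.
u^13 = (-1)^alpha I and v^19 = (-1)^beta I must agree, so alpha and beta have equal parity.
Enumerate parity-matched pairs: 6*9 odd-odd plus 6*9 even-even gives 108.
That is 108 components of irreducible characters, and with the reducible (abelian) component the total is 109.

109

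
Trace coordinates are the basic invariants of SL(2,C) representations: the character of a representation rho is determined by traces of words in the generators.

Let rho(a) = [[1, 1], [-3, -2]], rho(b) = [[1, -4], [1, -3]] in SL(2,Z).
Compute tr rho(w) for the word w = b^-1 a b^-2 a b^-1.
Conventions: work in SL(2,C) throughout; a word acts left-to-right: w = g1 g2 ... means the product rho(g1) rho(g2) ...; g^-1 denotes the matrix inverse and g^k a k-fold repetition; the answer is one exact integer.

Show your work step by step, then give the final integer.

rho(b^-1) = [[-3, 4], [-1, 1]]
... * rho(a) = [[1, 1], [-3, -2]]  ->  [[-15, -11], [-4, -3]]
... * rho(b^-1) = [[-3, 4], [-1, 1]]  ->  [[56, -71], [15, -19]]
... * rho(b^-1) = [[-3, 4], [-1, 1]]  ->  [[-97, 153], [-26, 41]]
... * rho(a) = [[1, 1], [-3, -2]]  ->  [[-556, -403], [-149, -108]]
... * rho(b^-1) = [[-3, 4], [-1, 1]]  ->  [[2071, -2627], [555, -704]]
tr = 2071 + -704 = 1367

1367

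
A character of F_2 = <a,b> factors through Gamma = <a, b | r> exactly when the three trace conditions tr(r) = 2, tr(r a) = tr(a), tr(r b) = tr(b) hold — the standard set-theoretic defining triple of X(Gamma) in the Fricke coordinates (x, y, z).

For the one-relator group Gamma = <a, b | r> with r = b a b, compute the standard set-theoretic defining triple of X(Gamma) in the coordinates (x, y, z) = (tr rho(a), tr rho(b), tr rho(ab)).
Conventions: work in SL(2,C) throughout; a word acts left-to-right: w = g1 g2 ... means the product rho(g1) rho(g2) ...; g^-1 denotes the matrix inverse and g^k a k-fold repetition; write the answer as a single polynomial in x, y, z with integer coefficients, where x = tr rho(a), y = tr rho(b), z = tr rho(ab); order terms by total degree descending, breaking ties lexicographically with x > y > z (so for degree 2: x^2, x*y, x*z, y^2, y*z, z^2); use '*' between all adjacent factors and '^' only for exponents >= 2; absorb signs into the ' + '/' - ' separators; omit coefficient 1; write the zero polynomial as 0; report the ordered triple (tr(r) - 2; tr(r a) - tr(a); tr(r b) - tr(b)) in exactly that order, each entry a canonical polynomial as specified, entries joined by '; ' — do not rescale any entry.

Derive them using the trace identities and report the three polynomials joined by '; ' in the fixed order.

reduce: trace(b a b) = trace(b) * trace(a b) - trace(a)   [square of b] = y*z - x
trace(b a b a) = trace(a b) * trace(a b) - trace(1)  (split on a) = z^2 - 2
trace(b a b^2) = trace(b) * trace(b a b) - trace(b a)   [square of b] = y^2*z - x*y - z
assemble the triple (trace(r) - 2; trace(r a) - x; trace(r b) - y)

y*z - x - 2; z^2 - x - 2; y^2*z - x*y - y - z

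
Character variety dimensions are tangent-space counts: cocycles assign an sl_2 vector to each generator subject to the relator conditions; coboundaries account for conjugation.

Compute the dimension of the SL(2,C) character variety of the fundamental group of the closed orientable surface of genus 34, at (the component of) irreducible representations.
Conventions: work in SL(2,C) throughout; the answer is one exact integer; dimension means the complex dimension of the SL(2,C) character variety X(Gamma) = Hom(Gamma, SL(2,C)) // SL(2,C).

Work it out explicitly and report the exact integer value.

Gamma = pi_1(Sigma_34) = < a_1, b_1, ..., a_34, b_34 | prod [a_i, b_i] > has 2g = 68 generators and 1 relator.
Unconstrained cocycle data is one sl_2 vector per generator (204 dimensions), cut by the relator condition d_2(z) = 0.
H^2 = coker(d_2) is dual to H^0 = 0 at irreducible rho (Poincare duality), so d_2 is onto: dim Z^1 = 201.
As always at irreducible rho, dim B^1 = 3.
dim X = dim H^1 = 201 - 3 = 198.

198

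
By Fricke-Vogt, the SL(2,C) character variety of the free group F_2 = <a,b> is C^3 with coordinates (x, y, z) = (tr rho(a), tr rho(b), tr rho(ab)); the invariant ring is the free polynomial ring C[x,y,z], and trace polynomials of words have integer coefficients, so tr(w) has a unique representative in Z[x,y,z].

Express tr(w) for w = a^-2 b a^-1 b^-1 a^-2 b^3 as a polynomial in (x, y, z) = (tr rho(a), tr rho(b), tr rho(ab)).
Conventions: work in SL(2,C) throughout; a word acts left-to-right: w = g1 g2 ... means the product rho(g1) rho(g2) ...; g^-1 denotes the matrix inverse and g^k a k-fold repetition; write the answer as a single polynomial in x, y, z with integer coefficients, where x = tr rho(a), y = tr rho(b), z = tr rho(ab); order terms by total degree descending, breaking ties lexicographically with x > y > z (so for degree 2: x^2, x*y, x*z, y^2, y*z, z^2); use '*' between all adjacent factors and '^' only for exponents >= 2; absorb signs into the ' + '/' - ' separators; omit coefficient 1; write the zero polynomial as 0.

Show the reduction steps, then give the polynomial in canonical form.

x^4*y^4*z - x^3*y^5 - 2*x^3*y^3*z^2 - 2*x^4*y^2*z + x^2*y^2*z^3 + 3*x^3*y^3 + 3*x^3*y*z^2 + x*y^5 + x*y^3*z^2 + x^2*y^2*z - x^2*z^3 - 2*x^3*y - 4*x*y^3 - 3*x*y*z^2 + x^2*z - y^2*z + 4*x*y + z

tr(b^2) = tr(b) * tr(b) - tr(1) = y^2 - 2
apply: tr(b^3) = tr(b) * tr(b^2) - tr(b) = y^3 - 3*y
tr(b a b) = tr(b) * tr(a b) - tr(a) = y*z - x
tr(b^3 a) = tr(b) * tr(b a b) - tr(b a) = y^2*z - x*y - z
use: tr(b^3 a^-1) = tr(b^3) * tr(a) - tr(b^3 a) = x*y^3 - y^2*z - 2*x*y + z
tr(a^-1 b^3 a^-1) = tr(b^3 a^-1) * tr(a) - tr(b^3) = x^2*y^3 - x*y^2*z - 2*x^2*y - y^3 + x*z + 3*y
apply: tr(a^-3 b^3) = tr(a^-1 b^3 a^-1) * tr(a) - tr(a^-1 b^3) = x^3*y^3 - x^2*y^2*z - 2*x^3*y - 2*x*y^3 + x^2*z + y^2*z + 5*x*y - z
apply: tr(a^-2 b^3 a^-2) = tr(a^-3 b^3) * tr(a) - tr(a^-3 b^3 a) = x^4*y^3 - x^3*y^2*z - 2*x^4*y - 3*x^2*y^3 + x^3*z + 2*x*y^2*z + 7*x^2*y + y^3 - 2*x*z - 3*y
tr(b^4) = tr(b) * tr(b^3) - tr(b^2) = y^4 - 4*y^2 + 2
apply: tr(b^4 a) = tr(b) * tr(b a b^2) - tr(b a b) = y^3*z - x*y^2 - 2*y*z + x
tr(a^-1 b^4) = tr(b^4) * tr(a) - tr(b^4 a) = x*y^4 - y^3*z - 3*x*y^2 + 2*y*z + x
use: tr(b^4 a b) = tr(b) * tr(a b^4) - tr(a b^3) = y^4*z - x*y^3 - 3*y^2*z + 2*x*y + z
tr(a b a b) = tr(a b) * tr(a b) - tr(1)   [split at repeated a] = z^2 - 2
tr(a b a) = tr(a) * tr(b a) - tr(b) = x*z - y
tr(a b a b^2) = tr(b) * tr(a b a b) - tr(a b a) = y*z^2 - x*z - y
use: tr(b a b a b^2) = tr(b) * tr(a b a b^2) - tr(a b a b) = y^2*z^2 - x*y*z - y^2 - z^2 + 2
use: tr(b^4 a b a) = tr(b) * tr(b a b a b^2) - tr(b a b a b) = y^3*z^2 - x*y^2*z - y^3 - 2*y*z^2 + x*z + 3*y
use: tr(b^4 a b a^-1) = tr(b^4 a b) * tr(a) - tr(b^4 a b a) = x*y^4*z - x^2*y^3 - y^3*z^2 - 2*x*y^2*z + 2*x^2*y + y^3 + 2*y*z^2 - 3*y
tr(a^-2 b^4 a b) = tr(b^4 a b a^-1) * tr(a) - tr(b^4 a b) = x^2*y^4*z - x^3*y^3 - x*y^3*z^2 - 2*x^2*y^2*z - y^4*z + 2*x^3*y + 2*x*y^3 + 2*x*y*z^2 + 3*y^2*z - 5*x*y - z
use: tr(b a b^-1 a^-2 b^3) = tr(a^-2 b^4 a) * tr(b) - tr(a^-2 b^4 a b) = -x^2*y^4*z + x^3*y^3 + x*y^5 + x*y^3*z^2 + 2*x^2*y^2*z - 2*x^3*y - 5*x*y^3 - 2*x*y*z^2 - y^2*z + 6*x*y + z
tr(a^-1 b^3 a b) = tr(b^3 a b) * tr(a) - tr(b^3 a b a) = x*y^3*z - x^2*y^2 - y^2*z^2 - x*y*z + x^2 + y^2 + z^2 - 2
tr(a b a b a b) = tr(a b a b) * tr(a b) - tr(b a)   [split at repeated a] = z^3 - 3*z
tr(a b a b a) = tr(a) * tr(b a b a) - tr(b a b) = x*z^2 - y*z - x
use: tr(a b a b a b^2) = tr(b) * tr(a b a b a b) - tr(a b a b a) = y*z^3 - x*z^2 - 2*y*z + x
use: tr(b^3 a b a b a) = tr(b) * tr(a b a b a b^2) - tr(a b a b a b) = y^2*z^3 - x*y*z^2 - 2*y^2*z - z^3 + x*y + 3*z
tr(b^3 a b a b a^-1) = tr(b^3 a b a b) * tr(a) - tr(b^3 a b a b a) = x*y^3*z^2 - x^2*y^2*z - y^2*z^3 - x*y^3 - x*y*z^2 + x^2*z + 2*y^2*z + z^3 + 2*x*y - 3*z
tr(a^-2 b^3 a b a b) = tr(b^3 a b a b a^-1) * tr(a) - tr(b^3 a b a b) = x^2*y^3*z^2 - x^3*y^2*z - x*y^2*z^3 - x^2*y^3 - x^2*y*z^2 - y^3*z^2 + x^3*z + 3*x*y^2*z + x*z^3 + 2*x^2*y + y^3 + 2*y*z^2 - 4*x*z - 3*y
use: tr(b a b^-1 a^-2 b^3 a) = tr(a^-2 b^3 a b a) * tr(b) - tr(a^-2 b^3 a b a b) = -x^2*y^3*z^2 + x^3*y^2*z + x*y^4*z + x*y^2*z^3 + x^2*y*z^2 - x^3*z - 4*x*y^2*z - x*z^3 - x^2*y - y*z^2 + 4*x*z + y
apply: tr(a^-1 b a b^-1 a^-2 b^3) = tr(b a b^-1 a^-2 b^3) * tr(a) - tr(b a b^-1 a^-2 b^3 a) = -x^3*y^4*z + x^4*y^3 + x^2*y^5 + 2*x^2*y^3*z^2 + x^3*y^2*z - x*y^4*z - x*y^2*z^3 - 2*x^4*y - 5*x^2*y^3 - 3*x^2*y*z^2 + x^3*z + 3*x*y^2*z + x*z^3 + 7*x^2*y + y*z^2 - 3*x*z - y
apply: tr(b^-1 a^-2 b^3 a^-2 b a) = tr(a^-1 b a b^-1 a^-2 b^3) * tr(a) - tr(a^-1 b a b^-1 a^-2 b^3 a) = -x^4*y^4*z + x^5*y^3 + x^3*y^5 + 2*x^3*y^3*z^2 + x^4*y^2*z - x^2*y^2*z^3 - 2*x^5*y - 6*x^3*y^3 - 3*x^3*y*z^2 - x*y^5 - x*y^3*z^2 + x^4*z + x^2*y^2*z + x^2*z^3 + 9*x^3*y + 5*x*y^3 + 3*x*y*z^2 - 3*x^2*z + y^2*z - 7*x*y - z
tr(a^-2 b a^-1 b^-1 a^-2 b^3) = tr(b^-1 a^-2 b^3 a^-2 b) * tr(a) - tr(b^-1 a^-2 b^3 a^-2 b a) = x^4*y^4*z - x^3*y^5 - 2*x^3*y^3*z^2 - 2*x^4*y^2*z + x^2*y^2*z^3 + 3*x^3*y^3 + 3*x^3*y*z^2 + x*y^5 + x*y^3*z^2 + x^2*y^2*z - x^2*z^3 - 2*x^3*y - 4*x*y^3 - 3*x*y*z^2 + x^2*z - y^2*z + 4*x*y + z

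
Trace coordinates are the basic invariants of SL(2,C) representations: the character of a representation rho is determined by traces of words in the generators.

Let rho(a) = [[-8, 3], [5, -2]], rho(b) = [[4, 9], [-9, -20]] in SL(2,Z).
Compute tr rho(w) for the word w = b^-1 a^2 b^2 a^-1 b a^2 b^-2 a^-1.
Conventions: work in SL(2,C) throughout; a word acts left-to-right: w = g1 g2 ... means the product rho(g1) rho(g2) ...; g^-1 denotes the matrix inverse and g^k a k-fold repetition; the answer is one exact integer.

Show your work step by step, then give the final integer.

271406595230

rho(b^-1) = [[-20, -9], [9, 4]]
... * rho(a) = [[-8, 3], [5, -2]]  ->  [[115, -42], [-52, 19]]
... * rho(a) = [[-8, 3], [5, -2]]  ->  [[-1130, 429], [511, -194]]
... * rho(b) = [[4, 9], [-9, -20]]  ->  [[-8381, -18750], [3790, 8479]]
... * rho(b) = [[4, 9], [-9, -20]]  ->  [[135226, 299571], [-61151, -135470]]
... * rho(a^-1) = [[-2, -3], [-5, -8]]  ->  [[-1768307, -2802246], [799652, 1267213]]
... * rho(b) = [[4, 9], [-9, -20]]  ->  [[18146986, 40130157], [-8206309, -18147392]]
... * rho(a) = [[-8, 3], [5, -2]]  ->  [[55474897, -25819356], [-25086488, 11675857]]
... * rho(a) = [[-8, 3], [5, -2]]  ->  [[-572895956, 218063403], [259071189, -98611178]]
... * rho(b^-1) = [[-20, -9], [9, 4]]  ->  [[13420489747, 6028317216], [-6068924382, -2726085413]]
... * rho(b^-1) = [[-20, -9], [9, 4]]  ->  [[-214154939996, -96671138859], [96843718923, 43715977786]]
... * rho(a^-1) = [[-2, -3], [-5, -8]]  ->  [[911665574287, 1415833930860], [-412267326776, -640258979057]]
tr = 911665574287 + -640258979057 = 271406595230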